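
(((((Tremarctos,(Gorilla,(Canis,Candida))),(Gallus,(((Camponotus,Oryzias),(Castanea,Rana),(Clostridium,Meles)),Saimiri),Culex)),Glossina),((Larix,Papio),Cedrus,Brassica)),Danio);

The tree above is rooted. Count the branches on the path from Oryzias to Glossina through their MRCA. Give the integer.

The MRCA of Oryzias and Glossina is the node subtending (((Tremarctos,(Gorilla,(Canis,Candida))),(Gallus,(((Camponotus,Oryzias),(Castanea,Rana),(Clostridium,Meles)),Saimiri),Culex)),Glossina).
From Oryzias up to that node: 6 branches. From Glossina up to the same node: 1 branch. Total: 6 + 1 = 7.

7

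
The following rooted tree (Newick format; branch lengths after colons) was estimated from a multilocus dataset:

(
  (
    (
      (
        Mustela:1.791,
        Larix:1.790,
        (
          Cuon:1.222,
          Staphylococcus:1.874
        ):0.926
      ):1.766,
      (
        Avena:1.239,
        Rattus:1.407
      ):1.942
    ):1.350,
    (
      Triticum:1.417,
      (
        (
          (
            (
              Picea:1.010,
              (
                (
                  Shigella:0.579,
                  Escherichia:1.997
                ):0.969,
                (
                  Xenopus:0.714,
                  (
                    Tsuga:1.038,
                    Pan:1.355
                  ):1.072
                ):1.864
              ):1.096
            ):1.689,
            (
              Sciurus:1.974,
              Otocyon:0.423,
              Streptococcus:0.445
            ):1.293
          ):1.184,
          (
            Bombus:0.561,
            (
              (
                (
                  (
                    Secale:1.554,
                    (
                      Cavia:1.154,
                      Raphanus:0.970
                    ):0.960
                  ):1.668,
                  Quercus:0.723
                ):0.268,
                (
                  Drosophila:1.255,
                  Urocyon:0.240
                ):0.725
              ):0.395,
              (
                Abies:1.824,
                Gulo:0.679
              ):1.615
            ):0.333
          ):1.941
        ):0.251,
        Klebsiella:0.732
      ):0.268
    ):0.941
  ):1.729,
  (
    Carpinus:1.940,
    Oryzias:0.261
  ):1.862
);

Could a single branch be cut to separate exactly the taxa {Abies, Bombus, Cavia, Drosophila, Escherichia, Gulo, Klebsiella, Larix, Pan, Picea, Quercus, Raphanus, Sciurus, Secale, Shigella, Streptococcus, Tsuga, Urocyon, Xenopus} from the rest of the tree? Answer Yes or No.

The MRCA of the listed taxa subtends (((Mustela,Larix,(Cuon,Staphylococcus)),(Avena,Rattus)),(Triticum,((((Picea,((Shigella,Escherichia),(Xenopus,(Tsuga,Pan)))),(Sciurus,Otocyon,Streptococcus)),(Bombus,((((Secale,(Cavia,Raphanus)),Quercus),(Drosophila,Urocyon)),(Abies,Gulo)))),Klebsiella))).
That clade also contains Avena, Cuon, Mustela, Otocyon, Rattus, Staphylococcus, Triticum, which are not in the proposed group, so the group is not monophyletic.

No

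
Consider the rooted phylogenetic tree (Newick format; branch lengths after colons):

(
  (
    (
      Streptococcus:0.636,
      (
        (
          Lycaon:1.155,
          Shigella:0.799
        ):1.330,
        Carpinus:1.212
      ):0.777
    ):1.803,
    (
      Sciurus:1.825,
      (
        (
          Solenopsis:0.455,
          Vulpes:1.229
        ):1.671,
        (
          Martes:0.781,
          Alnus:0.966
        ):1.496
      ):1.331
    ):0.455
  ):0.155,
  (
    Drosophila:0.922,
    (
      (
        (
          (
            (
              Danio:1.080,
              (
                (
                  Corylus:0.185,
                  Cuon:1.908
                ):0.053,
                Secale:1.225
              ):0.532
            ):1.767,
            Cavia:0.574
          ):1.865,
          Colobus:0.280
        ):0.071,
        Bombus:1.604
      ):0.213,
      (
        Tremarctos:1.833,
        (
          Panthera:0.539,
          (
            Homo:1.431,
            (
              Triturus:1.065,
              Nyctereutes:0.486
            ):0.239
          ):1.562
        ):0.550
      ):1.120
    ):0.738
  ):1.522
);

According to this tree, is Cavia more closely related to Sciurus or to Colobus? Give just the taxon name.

The MRCA of Cavia and Colobus subtends (((Danio,((Corylus,Cuon),Secale)),Cavia),Colobus) (6 taxa).
The MRCA of Cavia and Sciurus is the root, subtending the entire tree (22 taxa).
The first is nested inside the second, so Cavia shares a more recent common ancestor with Colobus.

Colobus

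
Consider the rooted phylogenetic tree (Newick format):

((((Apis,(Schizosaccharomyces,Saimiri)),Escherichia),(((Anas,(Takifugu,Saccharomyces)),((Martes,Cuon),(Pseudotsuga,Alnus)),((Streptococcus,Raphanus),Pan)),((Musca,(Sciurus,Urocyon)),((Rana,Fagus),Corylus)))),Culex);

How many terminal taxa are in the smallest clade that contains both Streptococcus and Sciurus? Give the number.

The MRCA of Streptococcus and Sciurus is the node subtending (((Anas,(Takifugu,Saccharomyces)),((Martes,Cuon),(Pseudotsuga,Alnus)),((Streptococcus,Raphanus),Pan)),((Musca,(Sciurus,Urocyon)),((Rana,Fagus),Corylus))).
That clade contains 16 terminal taxa: Alnus, Anas, Corylus, Cuon, Fagus, Martes, Musca, Pan, Pseudotsuga, Rana, Raphanus, Saccharomyces, Sciurus, Streptococcus, Takifugu, Urocyon.

16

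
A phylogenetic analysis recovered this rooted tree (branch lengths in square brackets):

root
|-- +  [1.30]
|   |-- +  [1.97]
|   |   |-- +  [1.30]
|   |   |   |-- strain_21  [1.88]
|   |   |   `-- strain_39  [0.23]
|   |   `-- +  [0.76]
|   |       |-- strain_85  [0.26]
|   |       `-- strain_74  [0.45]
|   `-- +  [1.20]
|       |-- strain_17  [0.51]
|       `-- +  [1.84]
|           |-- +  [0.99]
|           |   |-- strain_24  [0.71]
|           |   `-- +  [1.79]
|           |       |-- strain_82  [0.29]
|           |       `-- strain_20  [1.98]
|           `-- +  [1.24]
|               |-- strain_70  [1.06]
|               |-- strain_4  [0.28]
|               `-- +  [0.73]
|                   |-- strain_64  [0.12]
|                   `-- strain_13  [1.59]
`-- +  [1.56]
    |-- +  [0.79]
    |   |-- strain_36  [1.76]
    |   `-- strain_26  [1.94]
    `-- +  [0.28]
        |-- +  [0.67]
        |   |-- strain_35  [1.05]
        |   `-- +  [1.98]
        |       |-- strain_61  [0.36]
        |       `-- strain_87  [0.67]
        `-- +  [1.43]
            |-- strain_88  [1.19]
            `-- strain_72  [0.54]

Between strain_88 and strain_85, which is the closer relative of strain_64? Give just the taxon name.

The MRCA of strain_64 and strain_85 subtends (((strain_21,strain_39),(strain_85,strain_74)),(strain_17,((strain_24,(strain_82,strain_20)),(strain_70,strain_4,(strain_64,strain_13))))) (12 taxa).
The MRCA of strain_64 and strain_88 is the root, subtending the entire tree (19 taxa).
The first is nested inside the second, so strain_64 shares a more recent common ancestor with strain_85.

strain_85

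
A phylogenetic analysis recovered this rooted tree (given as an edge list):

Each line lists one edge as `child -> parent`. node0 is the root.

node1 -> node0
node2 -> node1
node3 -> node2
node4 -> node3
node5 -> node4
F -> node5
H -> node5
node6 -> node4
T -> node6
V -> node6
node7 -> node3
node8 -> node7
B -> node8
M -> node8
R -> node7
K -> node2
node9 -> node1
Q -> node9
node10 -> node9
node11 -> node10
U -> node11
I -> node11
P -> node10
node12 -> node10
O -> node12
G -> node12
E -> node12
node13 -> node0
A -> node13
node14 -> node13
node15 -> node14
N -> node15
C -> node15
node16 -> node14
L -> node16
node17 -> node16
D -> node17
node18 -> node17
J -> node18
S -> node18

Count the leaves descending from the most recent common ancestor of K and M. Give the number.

8

The MRCA of K and M is the node subtending ((((F,H),(T,V)),((B,M),R)),K).
That clade contains 8 terminal taxa: B, F, H, K, M, R, T, V.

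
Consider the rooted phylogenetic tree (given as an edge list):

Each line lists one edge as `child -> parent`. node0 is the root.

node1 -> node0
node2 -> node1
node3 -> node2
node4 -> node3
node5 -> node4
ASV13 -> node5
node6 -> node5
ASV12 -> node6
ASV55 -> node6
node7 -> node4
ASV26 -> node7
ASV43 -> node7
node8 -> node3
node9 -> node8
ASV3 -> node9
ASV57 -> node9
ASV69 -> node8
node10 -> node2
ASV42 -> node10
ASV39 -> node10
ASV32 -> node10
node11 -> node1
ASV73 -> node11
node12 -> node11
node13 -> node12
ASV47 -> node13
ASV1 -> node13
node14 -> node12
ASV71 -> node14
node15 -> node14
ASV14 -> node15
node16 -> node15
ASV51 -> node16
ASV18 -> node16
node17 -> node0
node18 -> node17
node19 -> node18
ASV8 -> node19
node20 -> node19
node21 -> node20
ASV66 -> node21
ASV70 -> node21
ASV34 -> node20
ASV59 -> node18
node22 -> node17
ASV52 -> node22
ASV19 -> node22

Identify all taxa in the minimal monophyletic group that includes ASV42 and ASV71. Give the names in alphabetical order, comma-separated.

Tracing ASV42: it sits inside (ASV42,ASV39,ASV32).
Tracing ASV71: it sits inside (ASV71,(ASV14,(ASV51,ASV18))).
The smallest clade enclosing both is (((((ASV13,(ASV12,ASV55)),(ASV26,ASV43)),((ASV3,ASV57),ASV69)),(ASV42,ASV39,ASV32)),(ASV73,((ASV47,ASV1),(ASV71,(ASV14,(ASV51,ASV18)))))); the answer is its 18 terminal taxa in alphabetical order.

ASV1, ASV12, ASV13, ASV14, ASV18, ASV26, ASV3, ASV32, ASV39, ASV42, ASV43, ASV47, ASV51, ASV55, ASV57, ASV69, ASV71, ASV73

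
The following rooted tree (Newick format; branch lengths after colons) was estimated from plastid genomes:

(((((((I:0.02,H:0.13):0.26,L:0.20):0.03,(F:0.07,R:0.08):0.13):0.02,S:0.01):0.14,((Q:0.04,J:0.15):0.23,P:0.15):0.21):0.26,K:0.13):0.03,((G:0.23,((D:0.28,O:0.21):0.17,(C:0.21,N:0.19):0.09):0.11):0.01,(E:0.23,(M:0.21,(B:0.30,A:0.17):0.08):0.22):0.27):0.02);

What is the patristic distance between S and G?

The path runs S → … → MRCA → … → G; the MRCA is the root of the tree.
Branch lengths along that path: 0.01 + 0.14 + 0.26 + 0.03 + 0.02 + 0.01 + 0.23 = 0.70.

0.70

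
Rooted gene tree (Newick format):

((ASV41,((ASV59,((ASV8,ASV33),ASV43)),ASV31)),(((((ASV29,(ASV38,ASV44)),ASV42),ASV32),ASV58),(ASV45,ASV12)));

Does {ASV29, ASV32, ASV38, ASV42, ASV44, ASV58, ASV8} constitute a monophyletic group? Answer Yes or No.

No

The MRCA of the listed taxa is the root, so the smallest clade containing them is the whole tree.
That clade also contains ASV12, ASV31, ASV33, ASV41, ASV43, ASV45, ASV59, which are not in the proposed group, so the group is not monophyletic.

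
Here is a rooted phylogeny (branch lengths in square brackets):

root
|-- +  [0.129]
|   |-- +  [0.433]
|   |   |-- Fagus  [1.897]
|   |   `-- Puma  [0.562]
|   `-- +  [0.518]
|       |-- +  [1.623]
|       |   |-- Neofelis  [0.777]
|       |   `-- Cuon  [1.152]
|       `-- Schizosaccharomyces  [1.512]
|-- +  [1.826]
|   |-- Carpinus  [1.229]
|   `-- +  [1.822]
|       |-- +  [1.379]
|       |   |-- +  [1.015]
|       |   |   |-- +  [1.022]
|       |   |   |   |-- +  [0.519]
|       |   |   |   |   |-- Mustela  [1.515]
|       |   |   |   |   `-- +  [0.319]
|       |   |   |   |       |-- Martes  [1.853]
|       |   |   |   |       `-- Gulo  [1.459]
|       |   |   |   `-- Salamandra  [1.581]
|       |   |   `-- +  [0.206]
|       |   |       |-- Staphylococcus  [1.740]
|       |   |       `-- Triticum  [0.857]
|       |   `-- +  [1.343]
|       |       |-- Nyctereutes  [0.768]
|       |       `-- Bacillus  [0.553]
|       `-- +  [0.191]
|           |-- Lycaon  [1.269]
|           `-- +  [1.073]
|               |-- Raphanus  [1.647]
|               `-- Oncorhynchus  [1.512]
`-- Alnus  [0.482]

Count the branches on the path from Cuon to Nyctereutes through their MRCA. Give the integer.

The MRCA of Cuon and Nyctereutes is the root of the tree.
From Cuon up to that node: 4 branches. From Nyctereutes up to the same node: 5 branches. Total: 4 + 5 = 9.

9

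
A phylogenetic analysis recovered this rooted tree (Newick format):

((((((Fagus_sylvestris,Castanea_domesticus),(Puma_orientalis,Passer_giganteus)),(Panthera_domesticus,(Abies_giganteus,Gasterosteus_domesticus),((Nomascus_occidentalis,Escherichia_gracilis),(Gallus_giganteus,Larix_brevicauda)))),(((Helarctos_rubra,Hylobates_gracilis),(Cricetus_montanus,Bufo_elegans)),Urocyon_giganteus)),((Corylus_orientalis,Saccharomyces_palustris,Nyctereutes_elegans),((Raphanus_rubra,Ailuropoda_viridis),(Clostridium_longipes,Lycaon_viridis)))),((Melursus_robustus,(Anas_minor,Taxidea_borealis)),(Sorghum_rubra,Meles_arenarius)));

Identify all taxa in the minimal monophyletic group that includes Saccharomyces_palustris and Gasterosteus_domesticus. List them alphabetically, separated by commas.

Abies_giganteus, Ailuropoda_viridis, Bufo_elegans, Castanea_domesticus, Clostridium_longipes, Corylus_orientalis, Cricetus_montanus, Escherichia_gracilis, Fagus_sylvestris, Gallus_giganteus, Gasterosteus_domesticus, Helarctos_rubra, Hylobates_gracilis, Larix_brevicauda, Lycaon_viridis, Nomascus_occidentalis, Nyctereutes_elegans, Panthera_domesticus, Passer_giganteus, Puma_orientalis, Raphanus_rubra, Saccharomyces_palustris, Urocyon_giganteus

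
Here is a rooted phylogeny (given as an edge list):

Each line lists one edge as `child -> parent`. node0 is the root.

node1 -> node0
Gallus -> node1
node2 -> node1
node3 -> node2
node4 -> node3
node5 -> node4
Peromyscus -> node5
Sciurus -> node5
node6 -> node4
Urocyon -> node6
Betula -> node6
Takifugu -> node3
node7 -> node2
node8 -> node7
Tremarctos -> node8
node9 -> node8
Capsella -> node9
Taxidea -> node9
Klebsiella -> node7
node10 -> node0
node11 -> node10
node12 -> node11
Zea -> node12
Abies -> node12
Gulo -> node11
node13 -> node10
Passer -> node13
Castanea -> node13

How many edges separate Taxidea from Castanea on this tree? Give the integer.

9

The MRCA of Taxidea and Castanea is the root of the tree.
From Taxidea up to that node: 6 branches. From Castanea up to the same node: 3 branches. Total: 6 + 3 = 9.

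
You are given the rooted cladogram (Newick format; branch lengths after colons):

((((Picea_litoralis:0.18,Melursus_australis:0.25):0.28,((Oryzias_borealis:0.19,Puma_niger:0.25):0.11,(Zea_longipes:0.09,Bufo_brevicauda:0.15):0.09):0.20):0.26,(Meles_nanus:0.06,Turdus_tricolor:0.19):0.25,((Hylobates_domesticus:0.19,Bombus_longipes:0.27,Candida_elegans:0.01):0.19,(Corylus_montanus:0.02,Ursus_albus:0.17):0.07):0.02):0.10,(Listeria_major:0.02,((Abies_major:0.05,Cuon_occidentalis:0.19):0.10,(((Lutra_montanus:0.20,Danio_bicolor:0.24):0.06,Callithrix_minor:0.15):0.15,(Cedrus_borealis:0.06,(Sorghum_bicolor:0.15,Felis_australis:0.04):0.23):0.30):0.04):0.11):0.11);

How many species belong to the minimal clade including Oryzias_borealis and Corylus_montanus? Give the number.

13

The MRCA of Oryzias_borealis and Corylus_montanus is the node subtending (((Picea_litoralis,Melursus_australis),((Oryzias_borealis,Puma_niger),(Zea_longipes,Bufo_brevicauda))),(Meles_nanus,Turdus_tricolor),((Hylobates_domesticus,Bombus_longipes,Candida_elegans),(Corylus_montanus,Ursus_albus))).
That clade contains 13 terminal taxa: Bombus_longipes, Bufo_brevicauda, Candida_elegans, Corylus_montanus, Hylobates_domesticus, Meles_nanus, Melursus_australis, Oryzias_borealis, Picea_litoralis, Puma_niger, Turdus_tricolor, Ursus_albus, Zea_longipes.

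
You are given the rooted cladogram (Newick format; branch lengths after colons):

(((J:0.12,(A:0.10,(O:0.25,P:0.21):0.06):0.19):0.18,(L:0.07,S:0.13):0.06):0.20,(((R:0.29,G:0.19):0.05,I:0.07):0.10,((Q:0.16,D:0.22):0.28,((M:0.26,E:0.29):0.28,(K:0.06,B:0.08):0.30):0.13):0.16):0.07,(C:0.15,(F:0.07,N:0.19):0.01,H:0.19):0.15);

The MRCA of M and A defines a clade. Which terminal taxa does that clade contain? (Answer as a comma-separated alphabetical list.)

A, B, C, D, E, F, G, H, I, J, K, L, M, N, O, P, Q, R, S

Tracing M: it sits inside (M,E).
Tracing A: it sits inside (A,(O,P)).
The smallest clade enclosing both is the whole tree (their MRCA is the root), so the answer is all 19 tips in alphabetical order.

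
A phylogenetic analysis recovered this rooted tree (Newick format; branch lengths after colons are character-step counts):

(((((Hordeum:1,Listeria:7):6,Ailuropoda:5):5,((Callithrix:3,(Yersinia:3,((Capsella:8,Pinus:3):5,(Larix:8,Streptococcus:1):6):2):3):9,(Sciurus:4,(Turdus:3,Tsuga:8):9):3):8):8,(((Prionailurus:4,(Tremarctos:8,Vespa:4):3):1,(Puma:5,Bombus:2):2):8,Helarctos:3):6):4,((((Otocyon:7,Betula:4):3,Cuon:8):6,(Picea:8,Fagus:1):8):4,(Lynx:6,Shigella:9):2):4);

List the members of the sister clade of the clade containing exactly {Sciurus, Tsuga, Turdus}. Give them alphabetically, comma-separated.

Callithrix, Capsella, Larix, Pinus, Streptococcus, Yersinia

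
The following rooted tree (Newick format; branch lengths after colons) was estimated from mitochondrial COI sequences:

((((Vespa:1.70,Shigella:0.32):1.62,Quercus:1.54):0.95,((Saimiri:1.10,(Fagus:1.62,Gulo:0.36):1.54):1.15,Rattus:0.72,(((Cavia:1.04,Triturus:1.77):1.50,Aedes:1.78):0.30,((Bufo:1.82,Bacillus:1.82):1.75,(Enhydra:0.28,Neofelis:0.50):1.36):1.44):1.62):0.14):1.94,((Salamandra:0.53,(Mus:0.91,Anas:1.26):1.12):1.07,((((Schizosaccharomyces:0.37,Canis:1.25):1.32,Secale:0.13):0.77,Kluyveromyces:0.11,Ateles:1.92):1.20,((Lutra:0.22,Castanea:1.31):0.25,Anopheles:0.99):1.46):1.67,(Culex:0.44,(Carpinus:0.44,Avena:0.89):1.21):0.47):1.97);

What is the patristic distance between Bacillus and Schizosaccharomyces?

16.01

The path runs Bacillus → … → MRCA → … → Schizosaccharomyces; the MRCA is the root of the tree.
Branch lengths along that path: 1.82 + 1.75 + 1.44 + 1.62 + 0.14 + 1.94 + 1.97 + 1.67 + 1.20 + 0.77 + 1.32 + 0.37 = 16.01.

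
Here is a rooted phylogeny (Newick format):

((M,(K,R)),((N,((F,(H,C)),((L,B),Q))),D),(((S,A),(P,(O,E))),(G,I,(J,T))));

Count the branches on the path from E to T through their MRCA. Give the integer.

The MRCA of E and T is the node subtending (((S,A),(P,(O,E))),(G,I,(J,T))).
From E up to that node: 4 branches. From T up to the same node: 3 branches. Total: 4 + 3 = 7.

7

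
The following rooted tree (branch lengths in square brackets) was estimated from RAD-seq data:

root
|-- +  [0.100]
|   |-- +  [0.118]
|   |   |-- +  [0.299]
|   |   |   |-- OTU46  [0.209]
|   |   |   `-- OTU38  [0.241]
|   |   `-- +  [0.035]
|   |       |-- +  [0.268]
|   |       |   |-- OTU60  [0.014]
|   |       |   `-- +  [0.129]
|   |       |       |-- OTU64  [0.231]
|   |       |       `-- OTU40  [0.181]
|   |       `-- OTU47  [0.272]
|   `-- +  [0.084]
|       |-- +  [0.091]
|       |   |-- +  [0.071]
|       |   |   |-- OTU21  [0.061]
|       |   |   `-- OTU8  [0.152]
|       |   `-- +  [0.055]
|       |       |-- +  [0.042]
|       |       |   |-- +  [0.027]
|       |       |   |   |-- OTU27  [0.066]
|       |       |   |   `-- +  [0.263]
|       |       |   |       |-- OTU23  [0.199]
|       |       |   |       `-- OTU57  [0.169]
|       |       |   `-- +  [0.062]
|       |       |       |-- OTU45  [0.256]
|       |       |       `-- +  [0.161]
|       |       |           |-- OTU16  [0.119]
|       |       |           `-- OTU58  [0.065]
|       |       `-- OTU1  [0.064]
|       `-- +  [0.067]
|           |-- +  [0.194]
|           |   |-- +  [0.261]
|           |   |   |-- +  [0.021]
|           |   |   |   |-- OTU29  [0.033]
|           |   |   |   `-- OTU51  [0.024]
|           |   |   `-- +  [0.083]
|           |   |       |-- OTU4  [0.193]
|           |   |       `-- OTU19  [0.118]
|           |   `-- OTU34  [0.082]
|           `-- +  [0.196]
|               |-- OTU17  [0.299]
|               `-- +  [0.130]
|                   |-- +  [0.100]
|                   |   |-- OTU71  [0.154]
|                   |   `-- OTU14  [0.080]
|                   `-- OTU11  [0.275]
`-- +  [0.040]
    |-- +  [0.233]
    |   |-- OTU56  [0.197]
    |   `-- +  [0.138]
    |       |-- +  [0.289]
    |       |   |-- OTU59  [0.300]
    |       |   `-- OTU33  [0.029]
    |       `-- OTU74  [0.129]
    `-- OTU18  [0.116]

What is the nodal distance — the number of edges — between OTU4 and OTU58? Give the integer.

The MRCA of OTU4 and OTU58 is the node subtending (((OTU21,OTU8),(((OTU27,(OTU23,OTU57)),(OTU45,(OTU16,OTU58))),OTU1)),((((OTU29,OTU51),(OTU4,OTU19)),OTU34),(OTU17,((OTU71,OTU14),OTU11)))).
From OTU4 up to that node: 5 branches. From OTU58 up to the same node: 6 branches. Total: 5 + 6 = 11.

11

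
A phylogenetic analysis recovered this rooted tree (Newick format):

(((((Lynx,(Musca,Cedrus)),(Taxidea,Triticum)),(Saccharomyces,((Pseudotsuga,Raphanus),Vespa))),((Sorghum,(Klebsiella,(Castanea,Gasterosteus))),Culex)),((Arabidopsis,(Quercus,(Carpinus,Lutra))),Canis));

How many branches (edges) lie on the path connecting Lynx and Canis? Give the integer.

The MRCA of Lynx and Canis is the root of the tree.
From Lynx up to that node: 5 branches. From Canis up to the same node: 2 branches. Total: 5 + 2 = 7.

7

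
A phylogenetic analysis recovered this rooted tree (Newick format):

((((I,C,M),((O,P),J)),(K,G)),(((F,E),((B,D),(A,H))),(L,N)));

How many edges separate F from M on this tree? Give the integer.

The MRCA of F and M is the root of the tree.
From F up to that node: 4 branches. From M up to the same node: 4 branches. Total: 4 + 4 = 8.

8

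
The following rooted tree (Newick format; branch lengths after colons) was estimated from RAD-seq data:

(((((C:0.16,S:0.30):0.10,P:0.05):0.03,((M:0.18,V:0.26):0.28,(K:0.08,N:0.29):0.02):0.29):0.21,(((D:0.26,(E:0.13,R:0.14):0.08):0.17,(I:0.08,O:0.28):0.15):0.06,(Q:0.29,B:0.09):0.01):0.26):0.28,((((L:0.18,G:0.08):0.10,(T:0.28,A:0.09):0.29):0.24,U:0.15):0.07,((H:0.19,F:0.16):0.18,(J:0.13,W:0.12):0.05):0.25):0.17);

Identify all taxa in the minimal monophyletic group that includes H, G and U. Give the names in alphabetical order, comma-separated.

A, F, G, H, J, L, T, U, W

Tracing H: it sits inside (H,F).
Tracing G: it sits inside (L,G).
Tracing U: it sits inside (((L,G),(T,A)),U).
The smallest clade enclosing all 3 is ((((L,G),(T,A)),U),((H,F),(J,W))); the answer is its 9 terminal taxa in alphabetical order.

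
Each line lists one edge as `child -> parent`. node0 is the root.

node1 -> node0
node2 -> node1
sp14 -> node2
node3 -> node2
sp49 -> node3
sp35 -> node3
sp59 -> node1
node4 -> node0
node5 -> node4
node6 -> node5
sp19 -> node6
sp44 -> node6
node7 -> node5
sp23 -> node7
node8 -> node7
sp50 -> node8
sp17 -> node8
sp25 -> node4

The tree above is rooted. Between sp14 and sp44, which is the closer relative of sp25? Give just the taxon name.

The MRCA of sp25 and sp44 subtends (((sp19,sp44),(sp23,(sp50,sp17))),sp25) (6 taxa).
The MRCA of sp25 and sp14 is the root, subtending the entire tree (10 taxa).
The first is nested inside the second, so sp25 shares a more recent common ancestor with sp44.

sp44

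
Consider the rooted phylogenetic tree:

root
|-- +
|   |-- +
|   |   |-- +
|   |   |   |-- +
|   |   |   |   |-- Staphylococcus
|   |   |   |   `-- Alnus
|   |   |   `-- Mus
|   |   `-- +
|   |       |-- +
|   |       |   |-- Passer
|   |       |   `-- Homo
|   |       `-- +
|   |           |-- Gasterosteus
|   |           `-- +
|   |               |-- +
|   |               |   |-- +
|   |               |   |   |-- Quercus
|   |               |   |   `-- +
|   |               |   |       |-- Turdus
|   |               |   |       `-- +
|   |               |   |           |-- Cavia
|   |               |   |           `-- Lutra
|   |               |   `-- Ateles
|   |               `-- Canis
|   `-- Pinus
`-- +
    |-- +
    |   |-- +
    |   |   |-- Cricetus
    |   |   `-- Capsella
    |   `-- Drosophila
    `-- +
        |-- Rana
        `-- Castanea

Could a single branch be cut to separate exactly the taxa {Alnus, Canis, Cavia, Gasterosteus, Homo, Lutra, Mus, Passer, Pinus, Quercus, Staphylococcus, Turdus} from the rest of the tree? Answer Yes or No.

No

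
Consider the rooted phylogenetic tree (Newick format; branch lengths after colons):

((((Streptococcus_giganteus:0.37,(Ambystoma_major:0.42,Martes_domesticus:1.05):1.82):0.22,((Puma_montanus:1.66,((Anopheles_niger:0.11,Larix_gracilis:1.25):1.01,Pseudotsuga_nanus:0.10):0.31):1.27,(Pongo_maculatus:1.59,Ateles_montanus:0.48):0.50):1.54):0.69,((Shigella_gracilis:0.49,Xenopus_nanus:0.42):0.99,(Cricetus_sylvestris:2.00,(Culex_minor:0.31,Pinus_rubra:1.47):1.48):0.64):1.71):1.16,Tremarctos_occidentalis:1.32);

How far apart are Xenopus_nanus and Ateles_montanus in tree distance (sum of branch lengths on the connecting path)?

The path runs Xenopus_nanus → … → MRCA → … → Ateles_montanus; the MRCA is the node subtending (((Streptococcus_giganteus,(Ambystoma_major,Martes_domesticus)),((Puma_montanus,((Anopheles_niger,Larix_gracilis),Pseudotsuga_nanus)),(Pongo_maculatus,Ateles_montanus))),((Shigella_gracilis,Xenopus_nanus),(Cricetus_sylvestris,(Culex_minor,Pinus_rubra)))).
Branch lengths along that path: 0.42 + 0.99 + 1.71 + 0.69 + 1.54 + 0.50 + 0.48 = 6.33.

6.33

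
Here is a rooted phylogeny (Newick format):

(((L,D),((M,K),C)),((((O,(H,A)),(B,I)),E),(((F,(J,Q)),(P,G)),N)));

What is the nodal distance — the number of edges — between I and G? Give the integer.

The MRCA of I and G is the node subtending ((((O,(H,A)),(B,I)),E),(((F,(J,Q)),(P,G)),N)).
From I up to that node: 4 branches. From G up to the same node: 4 branches. Total: 4 + 4 = 8.

8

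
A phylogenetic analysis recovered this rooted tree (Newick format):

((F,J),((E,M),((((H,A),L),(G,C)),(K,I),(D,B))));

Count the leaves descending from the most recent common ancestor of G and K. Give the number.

The MRCA of G and K is the node subtending ((((H,A),L),(G,C)),(K,I),(D,B)).
That clade contains 9 terminal taxa: A, B, C, D, G, H, I, K, L.

9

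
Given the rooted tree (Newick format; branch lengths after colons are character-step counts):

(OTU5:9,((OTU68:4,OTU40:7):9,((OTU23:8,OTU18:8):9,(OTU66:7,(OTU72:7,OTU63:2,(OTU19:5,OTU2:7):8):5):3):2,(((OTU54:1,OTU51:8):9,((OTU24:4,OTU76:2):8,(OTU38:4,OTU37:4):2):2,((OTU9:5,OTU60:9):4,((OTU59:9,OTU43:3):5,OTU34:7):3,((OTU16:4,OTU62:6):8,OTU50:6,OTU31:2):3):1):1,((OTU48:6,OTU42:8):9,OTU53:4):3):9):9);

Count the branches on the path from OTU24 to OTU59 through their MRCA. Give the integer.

7

The MRCA of OTU24 and OTU59 is the node subtending ((OTU54,OTU51),((OTU24,OTU76),(OTU38,OTU37)),((OTU9,OTU60),((OTU59,OTU43),OTU34),((OTU16,OTU62),OTU50,OTU31))).
From OTU24 up to that node: 3 branches. From OTU59 up to the same node: 4 branches. Total: 3 + 4 = 7.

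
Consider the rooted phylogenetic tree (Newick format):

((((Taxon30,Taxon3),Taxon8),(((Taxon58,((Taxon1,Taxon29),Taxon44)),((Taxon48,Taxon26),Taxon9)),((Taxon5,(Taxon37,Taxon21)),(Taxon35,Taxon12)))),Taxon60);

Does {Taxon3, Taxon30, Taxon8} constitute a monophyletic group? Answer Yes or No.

The most recent common ancestor of these taxa subtends ((Taxon30,Taxon3),Taxon8).
That clade has exactly 3 tips — every listed taxon and nothing else — so the group is monophyletic.

Yes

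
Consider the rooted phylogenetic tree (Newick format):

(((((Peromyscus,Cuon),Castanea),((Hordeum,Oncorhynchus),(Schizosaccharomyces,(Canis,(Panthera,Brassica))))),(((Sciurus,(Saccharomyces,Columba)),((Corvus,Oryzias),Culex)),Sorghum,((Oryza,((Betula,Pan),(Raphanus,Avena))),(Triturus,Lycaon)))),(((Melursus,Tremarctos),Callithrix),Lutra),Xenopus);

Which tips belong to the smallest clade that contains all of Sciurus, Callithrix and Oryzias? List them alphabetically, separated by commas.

Tracing Sciurus: it sits inside (Sciurus,(Saccharomyces,Columba)).
Tracing Callithrix: it sits inside ((Melursus,Tremarctos),Callithrix).
Tracing Oryzias: it sits inside (Corvus,Oryzias).
The smallest clade enclosing all 3 is the whole tree (their MRCA is the root), so the answer is all 28 tips in alphabetical order.

Avena, Betula, Brassica, Callithrix, Canis, Castanea, Columba, Corvus, Culex, Cuon, Hordeum, Lutra, Lycaon, Melursus, Oncorhynchus, Oryza, Oryzias, Pan, Panthera, Peromyscus, Raphanus, Saccharomyces, Schizosaccharomyces, Sciurus, Sorghum, Tremarctos, Triturus, Xenopus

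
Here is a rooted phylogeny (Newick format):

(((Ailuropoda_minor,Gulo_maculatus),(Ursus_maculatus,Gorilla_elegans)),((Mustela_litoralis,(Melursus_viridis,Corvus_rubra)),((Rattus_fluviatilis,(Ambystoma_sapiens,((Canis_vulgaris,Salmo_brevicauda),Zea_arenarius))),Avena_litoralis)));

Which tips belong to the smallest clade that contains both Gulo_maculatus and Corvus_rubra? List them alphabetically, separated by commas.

Tracing Gulo_maculatus: it sits inside (Ailuropoda_minor,Gulo_maculatus).
Tracing Corvus_rubra: it sits inside (Melursus_viridis,Corvus_rubra).
The smallest clade enclosing both is the whole tree (their MRCA is the root), so the answer is all 13 tips in alphabetical order.

Ailuropoda_minor, Ambystoma_sapiens, Avena_litoralis, Canis_vulgaris, Corvus_rubra, Gorilla_elegans, Gulo_maculatus, Melursus_viridis, Mustela_litoralis, Rattus_fluviatilis, Salmo_brevicauda, Ursus_maculatus, Zea_arenarius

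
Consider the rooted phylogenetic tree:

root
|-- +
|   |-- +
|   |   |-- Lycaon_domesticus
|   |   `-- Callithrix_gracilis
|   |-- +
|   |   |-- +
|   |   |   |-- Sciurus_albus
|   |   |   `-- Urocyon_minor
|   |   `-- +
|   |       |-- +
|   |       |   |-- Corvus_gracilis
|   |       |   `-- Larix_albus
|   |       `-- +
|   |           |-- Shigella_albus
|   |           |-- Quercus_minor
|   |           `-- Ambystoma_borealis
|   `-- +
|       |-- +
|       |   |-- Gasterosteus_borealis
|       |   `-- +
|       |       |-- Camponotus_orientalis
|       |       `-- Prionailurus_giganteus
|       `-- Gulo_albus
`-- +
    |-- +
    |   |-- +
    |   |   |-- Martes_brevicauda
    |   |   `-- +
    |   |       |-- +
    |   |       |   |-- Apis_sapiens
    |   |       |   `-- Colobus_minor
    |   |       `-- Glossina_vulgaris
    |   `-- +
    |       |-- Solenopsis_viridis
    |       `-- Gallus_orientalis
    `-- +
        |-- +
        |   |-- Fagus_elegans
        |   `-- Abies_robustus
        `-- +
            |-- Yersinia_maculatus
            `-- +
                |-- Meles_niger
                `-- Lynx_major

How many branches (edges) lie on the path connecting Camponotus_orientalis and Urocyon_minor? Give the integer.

The MRCA of Camponotus_orientalis and Urocyon_minor is the node subtending ((Lycaon_domesticus,Callithrix_gracilis),((Sciurus_albus,Urocyon_minor),((Corvus_gracilis,Larix_albus),(Shigella_albus,Quercus_minor,Ambystoma_borealis))),((Gasterosteus_borealis,(Camponotus_orientalis,Prionailurus_giganteus)),Gulo_albus)).
From Camponotus_orientalis up to that node: 4 branches. From Urocyon_minor up to the same node: 3 branches. Total: 4 + 3 = 7.

7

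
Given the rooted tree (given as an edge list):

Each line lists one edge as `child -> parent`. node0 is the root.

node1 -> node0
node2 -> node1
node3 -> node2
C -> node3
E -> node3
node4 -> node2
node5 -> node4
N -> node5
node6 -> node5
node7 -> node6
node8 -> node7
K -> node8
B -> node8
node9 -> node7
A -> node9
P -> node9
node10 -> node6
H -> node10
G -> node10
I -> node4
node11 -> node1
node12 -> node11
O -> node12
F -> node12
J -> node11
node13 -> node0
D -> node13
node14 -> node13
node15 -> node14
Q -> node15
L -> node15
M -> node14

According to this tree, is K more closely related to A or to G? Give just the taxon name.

A

The MRCA of K and A subtends ((K,B),(A,P)) (4 taxa).
The MRCA of K and G subtends (((K,B),(A,P)),(H,G)) (6 taxa).
The first is nested inside the second, so K shares a more recent common ancestor with A.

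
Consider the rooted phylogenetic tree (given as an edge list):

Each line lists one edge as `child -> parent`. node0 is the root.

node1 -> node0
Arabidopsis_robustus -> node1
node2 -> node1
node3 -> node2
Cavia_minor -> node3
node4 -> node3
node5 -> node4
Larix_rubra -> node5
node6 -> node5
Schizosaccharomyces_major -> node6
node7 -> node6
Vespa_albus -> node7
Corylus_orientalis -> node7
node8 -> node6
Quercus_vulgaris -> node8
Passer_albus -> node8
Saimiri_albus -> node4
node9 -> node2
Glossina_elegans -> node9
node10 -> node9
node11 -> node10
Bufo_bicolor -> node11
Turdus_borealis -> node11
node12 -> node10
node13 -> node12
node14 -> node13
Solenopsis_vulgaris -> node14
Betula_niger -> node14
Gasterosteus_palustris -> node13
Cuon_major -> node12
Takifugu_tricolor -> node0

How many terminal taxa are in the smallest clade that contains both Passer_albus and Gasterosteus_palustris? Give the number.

The MRCA of Passer_albus and Gasterosteus_palustris is the node subtending ((Cavia_minor,((Larix_rubra,(Schizosaccharomyces_major,(Vespa_albus,Corylus_orientalis),(Quercus_vulgaris,Passer_albus))),Saimiri_albus)),(Glossina_elegans,((Bufo_bicolor,Turdus_borealis),(((Solenopsis_vulgaris,Betula_niger),Gasterosteus_palustris),Cuon_major)))).
That clade contains 15 terminal taxa: Betula_niger, Bufo_bicolor, Cavia_minor, Corylus_orientalis, Cuon_major, Gasterosteus_palustris, Glossina_elegans, Larix_rubra, Passer_albus, Quercus_vulgaris, Saimiri_albus, Schizosaccharomyces_major, Solenopsis_vulgaris, Turdus_borealis, Vespa_albus.

15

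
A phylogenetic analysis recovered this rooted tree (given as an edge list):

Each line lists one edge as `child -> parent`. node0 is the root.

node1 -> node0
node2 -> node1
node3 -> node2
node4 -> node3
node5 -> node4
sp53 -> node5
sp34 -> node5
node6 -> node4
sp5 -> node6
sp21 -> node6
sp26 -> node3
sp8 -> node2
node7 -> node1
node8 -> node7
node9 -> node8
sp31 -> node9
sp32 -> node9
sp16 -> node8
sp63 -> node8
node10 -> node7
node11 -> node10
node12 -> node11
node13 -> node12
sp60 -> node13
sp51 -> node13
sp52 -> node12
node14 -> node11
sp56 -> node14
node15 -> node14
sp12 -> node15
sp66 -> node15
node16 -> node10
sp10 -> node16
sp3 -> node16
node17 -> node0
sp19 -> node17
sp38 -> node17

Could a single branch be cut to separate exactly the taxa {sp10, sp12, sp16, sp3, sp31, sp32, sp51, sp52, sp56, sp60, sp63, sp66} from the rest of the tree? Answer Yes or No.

The most recent common ancestor of these taxa subtends (((sp31,sp32),sp16,sp63),((((sp60,sp51),sp52),(sp56,(sp12,sp66))),(sp10,sp3))).
That clade has exactly 12 tips — every listed taxon and nothing else — so the group is monophyletic.

Yes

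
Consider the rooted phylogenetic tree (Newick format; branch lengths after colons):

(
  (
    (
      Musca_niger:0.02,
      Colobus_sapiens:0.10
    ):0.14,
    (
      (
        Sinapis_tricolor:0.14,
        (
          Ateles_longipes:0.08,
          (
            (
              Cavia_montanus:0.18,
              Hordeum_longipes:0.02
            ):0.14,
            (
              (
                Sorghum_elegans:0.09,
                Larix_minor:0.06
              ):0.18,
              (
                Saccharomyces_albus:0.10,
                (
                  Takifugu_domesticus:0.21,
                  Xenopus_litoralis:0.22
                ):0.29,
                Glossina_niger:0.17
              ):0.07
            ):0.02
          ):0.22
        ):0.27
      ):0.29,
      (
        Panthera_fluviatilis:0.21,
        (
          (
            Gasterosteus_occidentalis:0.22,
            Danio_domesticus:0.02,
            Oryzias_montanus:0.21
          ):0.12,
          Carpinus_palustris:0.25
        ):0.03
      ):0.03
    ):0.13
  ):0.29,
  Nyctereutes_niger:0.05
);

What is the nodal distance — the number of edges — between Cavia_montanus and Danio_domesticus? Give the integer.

9

The MRCA of Cavia_montanus and Danio_domesticus is the node subtending ((Sinapis_tricolor,(Ateles_longipes,((Cavia_montanus,Hordeum_longipes),((Sorghum_elegans,Larix_minor),(Saccharomyces_albus,(Takifugu_domesticus,Xenopus_litoralis),Glossina_niger))))),(Panthera_fluviatilis,((Gasterosteus_occidentalis,Danio_domesticus,Oryzias_montanus),Carpinus_palustris))).
From Cavia_montanus up to that node: 5 branches. From Danio_domesticus up to the same node: 4 branches. Total: 5 + 4 = 9.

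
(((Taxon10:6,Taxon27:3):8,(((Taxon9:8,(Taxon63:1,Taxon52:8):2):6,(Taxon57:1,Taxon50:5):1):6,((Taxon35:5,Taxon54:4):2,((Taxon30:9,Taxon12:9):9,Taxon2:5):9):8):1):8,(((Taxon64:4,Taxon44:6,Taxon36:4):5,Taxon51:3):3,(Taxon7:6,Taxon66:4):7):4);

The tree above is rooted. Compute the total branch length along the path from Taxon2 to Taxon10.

The path runs Taxon2 → … → MRCA → … → Taxon10; the MRCA is the node subtending ((Taxon10,Taxon27),(((Taxon9,(Taxon63,Taxon52)),(Taxon57,Taxon50)),((Taxon35,Taxon54),((Taxon30,Taxon12),Taxon2)))).
Branch lengths along that path: 5 + 9 + 8 + 1 + 8 + 6 = 37.

37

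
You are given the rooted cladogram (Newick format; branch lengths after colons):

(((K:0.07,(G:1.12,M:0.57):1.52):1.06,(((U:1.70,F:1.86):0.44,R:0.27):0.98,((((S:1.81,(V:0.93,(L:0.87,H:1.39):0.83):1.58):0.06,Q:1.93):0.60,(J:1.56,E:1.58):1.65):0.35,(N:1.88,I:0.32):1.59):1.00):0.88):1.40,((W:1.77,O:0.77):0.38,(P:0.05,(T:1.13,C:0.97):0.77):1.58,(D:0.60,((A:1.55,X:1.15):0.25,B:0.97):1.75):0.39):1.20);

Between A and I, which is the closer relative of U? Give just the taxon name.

I

The MRCA of U and I subtends (((U,F),R),((((S,(V,(L,H))),Q),(J,E)),(N,I))) (12 taxa).
The MRCA of U and A is the root, subtending the entire tree (24 taxa).
The first is nested inside the second, so U shares a more recent common ancestor with I.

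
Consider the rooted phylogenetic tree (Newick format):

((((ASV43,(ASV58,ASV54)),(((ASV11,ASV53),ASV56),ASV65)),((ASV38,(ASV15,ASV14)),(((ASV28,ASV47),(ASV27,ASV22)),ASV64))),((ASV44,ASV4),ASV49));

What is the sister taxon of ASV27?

ASV22

ASV27 attaches to the tree at the node subtending (ASV27,ASV22).
The other lineage descending from that same node — the sister group — is the single tip ASV22.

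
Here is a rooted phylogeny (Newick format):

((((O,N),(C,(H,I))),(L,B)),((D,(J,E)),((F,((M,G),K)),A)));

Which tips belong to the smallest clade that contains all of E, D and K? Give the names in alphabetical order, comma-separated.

A, D, E, F, G, J, K, M

Tracing E: it sits inside (J,E).
Tracing D: it sits inside (D,(J,E)).
Tracing K: it sits inside ((M,G),K).
The smallest clade enclosing all 3 is ((D,(J,E)),((F,((M,G),K)),A)); the answer is its 8 terminal taxa in alphabetical order.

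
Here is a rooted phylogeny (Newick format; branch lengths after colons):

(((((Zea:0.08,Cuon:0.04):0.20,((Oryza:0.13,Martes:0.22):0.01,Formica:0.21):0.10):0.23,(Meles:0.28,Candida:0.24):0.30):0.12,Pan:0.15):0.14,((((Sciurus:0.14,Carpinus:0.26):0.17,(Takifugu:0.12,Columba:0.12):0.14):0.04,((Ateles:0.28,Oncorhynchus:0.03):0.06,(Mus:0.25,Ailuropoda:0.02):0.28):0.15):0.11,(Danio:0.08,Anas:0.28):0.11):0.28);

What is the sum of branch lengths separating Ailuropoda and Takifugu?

0.75

The path runs Ailuropoda → … → MRCA → … → Takifugu; the MRCA is the node subtending (((Sciurus,Carpinus),(Takifugu,Columba)),((Ateles,Oncorhynchus),(Mus,Ailuropoda))).
Branch lengths along that path: 0.02 + 0.28 + 0.15 + 0.04 + 0.14 + 0.12 = 0.75.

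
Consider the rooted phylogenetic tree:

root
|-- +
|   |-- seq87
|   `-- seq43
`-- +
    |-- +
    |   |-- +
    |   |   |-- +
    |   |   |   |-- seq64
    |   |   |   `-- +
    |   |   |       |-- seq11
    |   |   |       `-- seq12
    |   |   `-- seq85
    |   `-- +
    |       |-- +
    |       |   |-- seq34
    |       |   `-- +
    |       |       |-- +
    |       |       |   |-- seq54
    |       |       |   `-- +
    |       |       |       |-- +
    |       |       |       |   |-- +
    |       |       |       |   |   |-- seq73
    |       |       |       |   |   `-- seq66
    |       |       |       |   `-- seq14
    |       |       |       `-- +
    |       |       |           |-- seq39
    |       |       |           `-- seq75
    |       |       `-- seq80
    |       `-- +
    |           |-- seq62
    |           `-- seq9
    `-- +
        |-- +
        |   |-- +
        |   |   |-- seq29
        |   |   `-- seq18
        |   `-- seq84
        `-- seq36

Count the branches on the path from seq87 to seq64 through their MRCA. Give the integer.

The MRCA of seq87 and seq64 is the root of the tree.
From seq87 up to that node: 2 branches. From seq64 up to the same node: 5 branches. Total: 2 + 5 = 7.

7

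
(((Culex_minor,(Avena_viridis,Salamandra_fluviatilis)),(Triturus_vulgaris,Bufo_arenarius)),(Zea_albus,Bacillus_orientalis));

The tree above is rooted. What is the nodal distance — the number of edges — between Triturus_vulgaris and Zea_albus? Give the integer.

5

The MRCA of Triturus_vulgaris and Zea_albus is the root of the tree.
From Triturus_vulgaris up to that node: 3 branches. From Zea_albus up to the same node: 2 branches. Total: 3 + 2 = 5.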